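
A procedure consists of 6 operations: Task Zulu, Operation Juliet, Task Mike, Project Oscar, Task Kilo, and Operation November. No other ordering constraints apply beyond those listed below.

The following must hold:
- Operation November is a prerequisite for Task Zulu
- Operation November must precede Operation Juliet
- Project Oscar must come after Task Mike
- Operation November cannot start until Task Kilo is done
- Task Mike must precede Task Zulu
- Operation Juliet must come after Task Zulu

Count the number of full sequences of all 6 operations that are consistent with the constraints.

12

The operations with no prerequisites are Task Mike, Task Kilo; any of them can be placed first.
Enumerating by repeatedly choosing an available operation (one whose prerequisites are all placed) gives 12 distinct complete orderings.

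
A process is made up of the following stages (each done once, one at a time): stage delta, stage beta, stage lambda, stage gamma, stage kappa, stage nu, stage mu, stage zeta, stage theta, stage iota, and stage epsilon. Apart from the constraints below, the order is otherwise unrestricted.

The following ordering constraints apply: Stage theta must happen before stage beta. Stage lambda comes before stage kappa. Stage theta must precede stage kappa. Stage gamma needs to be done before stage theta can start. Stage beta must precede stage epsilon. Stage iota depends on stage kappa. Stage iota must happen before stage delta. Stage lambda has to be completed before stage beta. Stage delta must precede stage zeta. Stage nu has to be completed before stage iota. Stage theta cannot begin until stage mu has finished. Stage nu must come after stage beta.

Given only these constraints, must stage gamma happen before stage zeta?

Yes

Following the dependencies: stage gamma → stage theta → stage kappa → stage iota → stage delta → stage zeta.
So stage gamma must precede stage zeta in any valid ordering.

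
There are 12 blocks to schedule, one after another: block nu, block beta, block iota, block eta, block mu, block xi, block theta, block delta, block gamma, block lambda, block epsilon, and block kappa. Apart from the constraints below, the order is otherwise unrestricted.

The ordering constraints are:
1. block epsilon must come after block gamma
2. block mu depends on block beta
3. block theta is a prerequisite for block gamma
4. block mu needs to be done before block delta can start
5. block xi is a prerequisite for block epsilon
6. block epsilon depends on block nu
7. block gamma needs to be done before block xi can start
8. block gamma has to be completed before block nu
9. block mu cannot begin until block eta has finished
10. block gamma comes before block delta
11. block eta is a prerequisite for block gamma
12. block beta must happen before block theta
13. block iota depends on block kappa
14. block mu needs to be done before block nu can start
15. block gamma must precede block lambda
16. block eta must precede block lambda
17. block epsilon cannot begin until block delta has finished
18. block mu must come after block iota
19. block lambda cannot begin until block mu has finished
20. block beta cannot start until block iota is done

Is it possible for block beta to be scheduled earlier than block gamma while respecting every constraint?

Yes

The constraints force block beta before block gamma, so yes — every valid ordering has block beta earlier.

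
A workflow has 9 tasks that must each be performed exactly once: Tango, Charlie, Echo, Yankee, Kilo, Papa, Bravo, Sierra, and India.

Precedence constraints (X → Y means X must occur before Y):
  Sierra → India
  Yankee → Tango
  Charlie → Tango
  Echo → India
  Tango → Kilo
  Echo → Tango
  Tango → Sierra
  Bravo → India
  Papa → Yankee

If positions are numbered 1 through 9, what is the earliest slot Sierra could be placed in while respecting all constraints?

The tasks that are forced before Sierra, directly or transitively, are Tango, Charlie, Echo, Yankee, Papa. That's 5 tasks.
With 5 mandatory predecessors, the earliest Sierra can sit is position 5+1 = 6, and placing just those 5 first achieves it.

6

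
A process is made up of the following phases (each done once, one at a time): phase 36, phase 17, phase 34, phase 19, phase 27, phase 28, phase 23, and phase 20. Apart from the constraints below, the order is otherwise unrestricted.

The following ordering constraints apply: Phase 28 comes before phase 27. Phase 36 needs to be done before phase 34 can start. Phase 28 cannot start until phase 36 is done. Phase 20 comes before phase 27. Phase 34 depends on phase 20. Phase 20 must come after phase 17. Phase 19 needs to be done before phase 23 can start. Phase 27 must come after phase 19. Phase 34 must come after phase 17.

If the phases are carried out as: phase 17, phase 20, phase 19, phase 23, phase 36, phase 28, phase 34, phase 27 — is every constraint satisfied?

Every stated constraint is respected: phase 17 sits at position 1, ahead of phase 34 at position 7, and each of the other listed pairs likewise has the predecessor earlier in the sequence.

Yes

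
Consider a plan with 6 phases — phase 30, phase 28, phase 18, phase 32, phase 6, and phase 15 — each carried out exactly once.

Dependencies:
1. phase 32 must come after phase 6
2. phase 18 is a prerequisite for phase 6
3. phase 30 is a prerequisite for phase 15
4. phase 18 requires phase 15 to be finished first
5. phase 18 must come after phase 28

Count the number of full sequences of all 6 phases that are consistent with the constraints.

2 phases have no prerequisites (phase 30, phase 28), so any of them could come first.
Counting all ways to extend the partial order to a total order gives 3.

3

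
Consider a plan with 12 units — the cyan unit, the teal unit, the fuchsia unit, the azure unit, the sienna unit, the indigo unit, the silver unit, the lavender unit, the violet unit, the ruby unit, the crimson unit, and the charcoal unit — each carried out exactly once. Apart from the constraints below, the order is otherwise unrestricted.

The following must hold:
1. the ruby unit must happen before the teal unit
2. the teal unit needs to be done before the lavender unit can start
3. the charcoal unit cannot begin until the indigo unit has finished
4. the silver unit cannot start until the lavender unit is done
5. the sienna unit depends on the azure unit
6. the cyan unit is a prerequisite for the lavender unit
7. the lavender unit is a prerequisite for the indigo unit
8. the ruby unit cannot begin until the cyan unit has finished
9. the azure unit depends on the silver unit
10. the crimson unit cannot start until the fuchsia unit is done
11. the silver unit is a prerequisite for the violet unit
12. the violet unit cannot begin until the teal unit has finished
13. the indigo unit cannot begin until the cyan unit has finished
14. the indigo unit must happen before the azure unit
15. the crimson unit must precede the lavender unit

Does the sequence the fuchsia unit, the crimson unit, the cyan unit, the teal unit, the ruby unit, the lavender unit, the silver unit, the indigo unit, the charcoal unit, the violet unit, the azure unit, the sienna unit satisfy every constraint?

In the proposed order, the teal unit appears before the ruby unit.
That contradicts the constraint that the ruby unit must precede the teal unit.

No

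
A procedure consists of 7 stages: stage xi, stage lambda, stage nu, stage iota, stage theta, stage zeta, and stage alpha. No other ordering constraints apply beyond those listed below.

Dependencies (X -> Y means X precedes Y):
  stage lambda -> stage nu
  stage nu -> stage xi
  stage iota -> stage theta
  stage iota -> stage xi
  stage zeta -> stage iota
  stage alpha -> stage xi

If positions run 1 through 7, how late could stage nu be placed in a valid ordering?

The only stage forced after stage nu (directly or by a chain) is stage xi.
With 1 mandatory successor out of 7 stages total, the latest slot for stage nu is 7−1 = 6, and it's reachable by doing all non-successors before stage nu.

6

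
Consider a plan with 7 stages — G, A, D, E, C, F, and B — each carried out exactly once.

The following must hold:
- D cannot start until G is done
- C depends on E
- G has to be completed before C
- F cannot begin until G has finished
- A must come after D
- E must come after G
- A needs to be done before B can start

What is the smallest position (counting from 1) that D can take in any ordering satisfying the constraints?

Working backwards through the constraints from D, its only required predecessor is G.
With 1 mandatory predecessor, the earliest D can sit is position 1+1 = 2, and placing just that one first achieves it.

2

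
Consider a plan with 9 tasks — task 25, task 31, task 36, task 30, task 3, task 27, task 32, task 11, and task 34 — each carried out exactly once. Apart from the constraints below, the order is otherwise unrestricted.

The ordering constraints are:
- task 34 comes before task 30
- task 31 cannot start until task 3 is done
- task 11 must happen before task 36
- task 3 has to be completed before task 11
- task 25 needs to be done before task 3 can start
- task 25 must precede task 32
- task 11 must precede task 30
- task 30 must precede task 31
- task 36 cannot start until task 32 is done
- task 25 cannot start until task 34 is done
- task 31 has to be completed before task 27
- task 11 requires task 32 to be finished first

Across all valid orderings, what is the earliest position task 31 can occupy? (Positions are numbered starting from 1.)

7

Every task that must precede task 31 has to come before it. Tracing all chains that end at task 31, those tasks are: task 25, task 30, task 3, task 32, task 11, task 34 — 6 in total.
With 6 mandatory predecessors, the earliest task 31 can sit is position 6+1 = 7, and placing just those 6 first achieves it.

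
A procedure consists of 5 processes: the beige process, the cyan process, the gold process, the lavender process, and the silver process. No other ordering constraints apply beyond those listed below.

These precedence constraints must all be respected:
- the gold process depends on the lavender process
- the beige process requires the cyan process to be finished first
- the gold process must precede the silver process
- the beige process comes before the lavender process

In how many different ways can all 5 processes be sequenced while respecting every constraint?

Only the cyan process has no prerequisites, so it must go first.
Every process is then forced in turn, so only 1 complete ordering is consistent with the constraints.

1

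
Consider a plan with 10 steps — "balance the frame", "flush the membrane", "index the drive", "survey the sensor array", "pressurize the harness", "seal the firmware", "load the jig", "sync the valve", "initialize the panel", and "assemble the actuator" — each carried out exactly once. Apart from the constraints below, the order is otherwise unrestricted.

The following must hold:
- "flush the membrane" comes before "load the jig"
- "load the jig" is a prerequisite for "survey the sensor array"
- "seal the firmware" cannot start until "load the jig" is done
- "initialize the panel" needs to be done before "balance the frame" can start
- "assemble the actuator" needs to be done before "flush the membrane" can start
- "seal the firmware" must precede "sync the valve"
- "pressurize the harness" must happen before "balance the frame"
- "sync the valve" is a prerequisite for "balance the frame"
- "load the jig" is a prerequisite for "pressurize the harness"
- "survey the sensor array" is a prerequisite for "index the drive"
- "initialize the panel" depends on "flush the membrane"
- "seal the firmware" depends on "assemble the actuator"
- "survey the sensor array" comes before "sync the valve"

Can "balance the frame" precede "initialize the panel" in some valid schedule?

Following "initialize the panel" → "balance the frame", "initialize the panel" must precede "balance the frame" in every valid ordering.
So no valid ordering can have "balance the frame" before "initialize the panel".

No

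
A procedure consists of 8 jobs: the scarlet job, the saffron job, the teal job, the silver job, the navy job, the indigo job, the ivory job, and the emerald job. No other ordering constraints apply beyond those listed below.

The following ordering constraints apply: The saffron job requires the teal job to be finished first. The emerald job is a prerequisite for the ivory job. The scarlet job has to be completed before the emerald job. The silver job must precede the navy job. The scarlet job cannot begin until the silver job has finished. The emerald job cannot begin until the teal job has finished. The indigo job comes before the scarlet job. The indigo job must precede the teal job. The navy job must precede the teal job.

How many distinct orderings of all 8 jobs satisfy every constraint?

27

2 jobs have no prerequisites (the silver job, the indigo job), so any of them could come first.
Counting all ways to extend the partial order to a total order gives 27.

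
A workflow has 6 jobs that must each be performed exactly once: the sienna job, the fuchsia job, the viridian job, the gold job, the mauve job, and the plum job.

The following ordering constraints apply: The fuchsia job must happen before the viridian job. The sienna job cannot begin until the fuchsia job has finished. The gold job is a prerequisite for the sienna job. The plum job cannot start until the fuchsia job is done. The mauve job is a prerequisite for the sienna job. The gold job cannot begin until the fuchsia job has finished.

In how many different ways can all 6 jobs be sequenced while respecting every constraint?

2 jobs have no prerequisites (the fuchsia job, the mauve job), so any of them could come first.
Systematically extending each partial ordering one job at a time and counting, there are 52 complete orderings.

52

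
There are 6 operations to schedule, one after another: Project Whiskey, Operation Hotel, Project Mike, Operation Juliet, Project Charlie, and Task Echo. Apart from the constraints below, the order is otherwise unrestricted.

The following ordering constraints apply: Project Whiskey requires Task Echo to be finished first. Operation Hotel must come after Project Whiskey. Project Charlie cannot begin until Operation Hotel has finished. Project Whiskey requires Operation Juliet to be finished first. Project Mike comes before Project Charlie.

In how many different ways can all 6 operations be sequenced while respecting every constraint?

3 operations have no prerequisites (Project Mike, Operation Juliet, Task Echo), so any of them could come first.
Enumerating by repeatedly choosing an available operation (one whose prerequisites are all placed) gives 10 distinct complete orderings.

10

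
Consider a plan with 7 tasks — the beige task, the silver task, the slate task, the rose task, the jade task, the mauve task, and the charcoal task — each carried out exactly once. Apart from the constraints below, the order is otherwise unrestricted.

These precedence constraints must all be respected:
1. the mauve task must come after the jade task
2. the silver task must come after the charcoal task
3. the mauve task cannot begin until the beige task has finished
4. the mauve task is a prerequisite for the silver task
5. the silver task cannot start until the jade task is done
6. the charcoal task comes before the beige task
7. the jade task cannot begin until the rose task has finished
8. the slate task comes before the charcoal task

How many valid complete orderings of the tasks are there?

The tasks with no prerequisites are the slate task, the rose task; any of them can be placed first.
Enumerating by repeatedly choosing an available task (one whose prerequisites are all placed) gives 10 distinct complete orderings.

10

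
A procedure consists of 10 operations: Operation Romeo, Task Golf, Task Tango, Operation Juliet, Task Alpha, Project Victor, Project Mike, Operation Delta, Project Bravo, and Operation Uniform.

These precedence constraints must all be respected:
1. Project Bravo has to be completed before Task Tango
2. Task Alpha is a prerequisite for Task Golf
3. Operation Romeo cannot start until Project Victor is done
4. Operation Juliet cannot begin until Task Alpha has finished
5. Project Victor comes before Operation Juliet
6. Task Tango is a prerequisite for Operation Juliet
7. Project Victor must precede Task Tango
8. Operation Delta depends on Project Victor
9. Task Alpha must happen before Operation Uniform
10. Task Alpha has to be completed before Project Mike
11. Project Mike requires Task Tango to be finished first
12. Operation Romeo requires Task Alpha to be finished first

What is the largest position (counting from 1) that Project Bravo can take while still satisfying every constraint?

The operations that are forced after Project Bravo, directly or by a chain of constraints, are Task Tango, Operation Juliet, Project Mike. That's 3 operations.
So at least 3 operations follow Project Bravo, putting Project Bravo no later than position 7. That position is achievable by scheduling everything else first.

7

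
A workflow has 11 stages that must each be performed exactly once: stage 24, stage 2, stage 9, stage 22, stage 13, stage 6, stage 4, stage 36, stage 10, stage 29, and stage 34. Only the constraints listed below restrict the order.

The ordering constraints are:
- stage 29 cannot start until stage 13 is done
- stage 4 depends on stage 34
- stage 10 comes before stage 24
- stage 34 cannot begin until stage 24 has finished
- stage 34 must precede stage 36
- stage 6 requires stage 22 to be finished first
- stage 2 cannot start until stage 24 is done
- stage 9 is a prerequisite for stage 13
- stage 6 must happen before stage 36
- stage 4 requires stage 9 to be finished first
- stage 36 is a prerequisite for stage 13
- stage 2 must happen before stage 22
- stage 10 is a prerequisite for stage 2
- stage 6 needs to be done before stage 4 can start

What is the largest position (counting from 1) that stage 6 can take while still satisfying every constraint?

7

Every stage that must follow stage 6 has to come after it. Tracing all chains starting from stage 6, those stages are: stage 13, stage 4, stage 36, stage 29 — 4 in total.
So at least 4 stages follow stage 6, putting stage 6 no later than position 7. That position is achievable by scheduling everything else first.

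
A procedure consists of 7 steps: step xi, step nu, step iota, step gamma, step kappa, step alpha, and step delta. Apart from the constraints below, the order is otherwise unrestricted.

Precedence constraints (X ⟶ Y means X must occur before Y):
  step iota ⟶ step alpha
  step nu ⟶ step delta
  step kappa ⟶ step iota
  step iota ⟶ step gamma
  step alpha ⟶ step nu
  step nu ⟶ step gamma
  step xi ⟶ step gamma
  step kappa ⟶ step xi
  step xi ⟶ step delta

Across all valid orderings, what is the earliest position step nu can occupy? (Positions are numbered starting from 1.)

4

Every step that must precede step nu has to come before it. Tracing all chains that end at step nu, those steps are: step iota, step kappa, step alpha — 3 in total.
With 3 mandatory predecessors, the earliest step nu can sit is position 3+1 = 4, and placing just those 3 first achieves it.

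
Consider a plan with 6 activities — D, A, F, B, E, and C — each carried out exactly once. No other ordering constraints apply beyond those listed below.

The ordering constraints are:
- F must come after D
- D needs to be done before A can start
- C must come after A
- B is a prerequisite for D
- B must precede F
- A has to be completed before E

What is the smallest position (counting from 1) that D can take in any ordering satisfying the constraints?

2

The only activity forced before D (directly or transitively) is B.
With 1 mandatory predecessor, the earliest D can sit is position 1+1 = 2, and placing just that one first achieves it.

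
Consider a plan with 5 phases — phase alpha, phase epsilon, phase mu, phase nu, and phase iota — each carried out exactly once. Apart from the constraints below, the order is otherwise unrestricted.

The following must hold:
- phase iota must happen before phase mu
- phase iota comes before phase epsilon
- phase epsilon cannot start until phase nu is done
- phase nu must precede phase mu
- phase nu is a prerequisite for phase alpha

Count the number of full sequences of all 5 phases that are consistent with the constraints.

14

2 phases have no prerequisites (phase nu, phase iota), so any of them could come first.
Systematically extending each partial ordering one phase at a time and counting, there are 14 complete orderings.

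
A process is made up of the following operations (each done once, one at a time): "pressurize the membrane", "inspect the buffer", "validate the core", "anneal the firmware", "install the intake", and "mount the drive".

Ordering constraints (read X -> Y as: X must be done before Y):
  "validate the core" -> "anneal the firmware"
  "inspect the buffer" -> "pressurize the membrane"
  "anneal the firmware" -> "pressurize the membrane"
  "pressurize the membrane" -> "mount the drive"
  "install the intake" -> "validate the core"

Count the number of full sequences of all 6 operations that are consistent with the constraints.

The operations with no prerequisites are "inspect the buffer", "install the intake"; any of them can be placed first.
Enumerating by repeatedly choosing an available operation (one whose prerequisites are all placed) gives 4 distinct complete orderings.

4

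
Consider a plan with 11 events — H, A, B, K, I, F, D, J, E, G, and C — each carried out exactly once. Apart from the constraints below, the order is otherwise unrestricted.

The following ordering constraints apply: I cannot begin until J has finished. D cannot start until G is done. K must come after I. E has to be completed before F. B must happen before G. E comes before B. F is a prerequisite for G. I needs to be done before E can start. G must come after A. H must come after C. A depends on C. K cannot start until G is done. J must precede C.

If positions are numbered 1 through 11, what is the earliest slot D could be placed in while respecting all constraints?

Working backwards through the constraints from D, its full set of required predecessors is A, B, I, F, J, E, G, C — 8 of them.
With 8 mandatory predecessors, the earliest D can sit is position 8+1 = 9, and placing just those 8 first achieves it.

9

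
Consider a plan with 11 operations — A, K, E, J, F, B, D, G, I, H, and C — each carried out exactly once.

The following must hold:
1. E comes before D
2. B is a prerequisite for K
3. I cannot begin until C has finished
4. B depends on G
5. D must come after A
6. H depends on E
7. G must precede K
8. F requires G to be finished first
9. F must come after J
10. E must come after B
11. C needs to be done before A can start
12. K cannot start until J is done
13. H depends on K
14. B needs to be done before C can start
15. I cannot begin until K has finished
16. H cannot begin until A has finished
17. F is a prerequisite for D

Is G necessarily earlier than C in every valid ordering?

Yes

There is a constraint chain G → B → C.
So G must precede C in any valid ordering.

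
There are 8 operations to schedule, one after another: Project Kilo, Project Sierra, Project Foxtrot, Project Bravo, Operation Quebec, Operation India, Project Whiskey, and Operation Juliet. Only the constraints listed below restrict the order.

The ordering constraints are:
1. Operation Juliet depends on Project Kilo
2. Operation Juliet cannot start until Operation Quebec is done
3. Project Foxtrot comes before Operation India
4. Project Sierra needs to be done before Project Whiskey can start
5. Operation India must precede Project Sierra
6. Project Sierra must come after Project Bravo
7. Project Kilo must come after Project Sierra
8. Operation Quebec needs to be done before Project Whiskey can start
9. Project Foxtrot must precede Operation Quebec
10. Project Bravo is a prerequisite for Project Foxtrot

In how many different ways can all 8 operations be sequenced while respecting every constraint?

11

Only Project Bravo has no prerequisites, so it must go first.
Enumerating by repeatedly choosing an available operation (one whose prerequisites are all placed) gives 11 distinct complete orderings.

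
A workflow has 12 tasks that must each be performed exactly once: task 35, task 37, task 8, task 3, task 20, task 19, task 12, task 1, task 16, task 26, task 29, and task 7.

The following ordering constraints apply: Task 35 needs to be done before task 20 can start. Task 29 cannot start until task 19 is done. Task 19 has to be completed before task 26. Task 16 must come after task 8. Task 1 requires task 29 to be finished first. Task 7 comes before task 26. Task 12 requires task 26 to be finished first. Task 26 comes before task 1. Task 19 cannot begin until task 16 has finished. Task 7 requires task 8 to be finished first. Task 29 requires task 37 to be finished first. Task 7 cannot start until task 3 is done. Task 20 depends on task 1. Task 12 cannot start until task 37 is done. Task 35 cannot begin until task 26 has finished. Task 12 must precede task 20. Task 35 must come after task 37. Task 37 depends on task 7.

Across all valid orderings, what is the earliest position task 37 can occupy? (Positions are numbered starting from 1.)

Working backwards through the constraints from task 37, its full set of required predecessors is task 8, task 3, task 7 — 3 of them.
So at minimum 3 tasks come before task 37, putting task 37 no earlier than position 4. That position is achievable by scheduling exactly those predecessors first.

4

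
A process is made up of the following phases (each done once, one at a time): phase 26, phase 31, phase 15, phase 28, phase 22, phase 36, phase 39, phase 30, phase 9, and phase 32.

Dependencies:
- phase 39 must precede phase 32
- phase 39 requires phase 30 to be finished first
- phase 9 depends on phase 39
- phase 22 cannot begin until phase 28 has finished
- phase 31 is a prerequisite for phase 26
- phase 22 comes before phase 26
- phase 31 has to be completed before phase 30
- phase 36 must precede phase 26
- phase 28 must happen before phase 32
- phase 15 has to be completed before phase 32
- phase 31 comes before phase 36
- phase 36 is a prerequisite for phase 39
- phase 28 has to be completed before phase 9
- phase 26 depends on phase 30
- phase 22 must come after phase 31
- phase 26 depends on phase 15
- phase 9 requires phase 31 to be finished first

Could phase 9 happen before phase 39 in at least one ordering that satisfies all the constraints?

No

Following phase 39 → phase 9, phase 39 must precede phase 9 in every valid ordering.
Hence phase 9 can never be scheduled before phase 39.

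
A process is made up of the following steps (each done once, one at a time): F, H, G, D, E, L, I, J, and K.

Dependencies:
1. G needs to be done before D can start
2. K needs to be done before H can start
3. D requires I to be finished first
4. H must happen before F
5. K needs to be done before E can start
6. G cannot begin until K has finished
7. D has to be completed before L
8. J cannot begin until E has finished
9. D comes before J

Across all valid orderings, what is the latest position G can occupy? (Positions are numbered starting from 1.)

The steps that are forced after G, directly or by a chain of constraints, are D, L, J. That's 3 steps.
So at least 3 steps follow G, putting G no later than position 6. That position is achievable by scheduling everything else first.

6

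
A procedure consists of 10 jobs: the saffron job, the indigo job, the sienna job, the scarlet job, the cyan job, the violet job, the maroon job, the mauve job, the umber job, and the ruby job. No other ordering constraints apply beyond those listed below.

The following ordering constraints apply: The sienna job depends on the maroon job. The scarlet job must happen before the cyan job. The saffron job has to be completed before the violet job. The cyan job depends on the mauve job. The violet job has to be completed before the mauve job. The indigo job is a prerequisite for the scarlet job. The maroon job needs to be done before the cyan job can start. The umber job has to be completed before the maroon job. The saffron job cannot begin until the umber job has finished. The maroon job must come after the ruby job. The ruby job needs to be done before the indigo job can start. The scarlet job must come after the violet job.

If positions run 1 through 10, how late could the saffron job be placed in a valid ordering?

6

Following every chain forward from the saffron job, the jobs that must come later are the scarlet job, the cyan job, the violet job, the mauve job — 4 of them.
So at least 4 jobs follow the saffron job, putting the saffron job no later than position 6. That position is achievable by scheduling everything else first.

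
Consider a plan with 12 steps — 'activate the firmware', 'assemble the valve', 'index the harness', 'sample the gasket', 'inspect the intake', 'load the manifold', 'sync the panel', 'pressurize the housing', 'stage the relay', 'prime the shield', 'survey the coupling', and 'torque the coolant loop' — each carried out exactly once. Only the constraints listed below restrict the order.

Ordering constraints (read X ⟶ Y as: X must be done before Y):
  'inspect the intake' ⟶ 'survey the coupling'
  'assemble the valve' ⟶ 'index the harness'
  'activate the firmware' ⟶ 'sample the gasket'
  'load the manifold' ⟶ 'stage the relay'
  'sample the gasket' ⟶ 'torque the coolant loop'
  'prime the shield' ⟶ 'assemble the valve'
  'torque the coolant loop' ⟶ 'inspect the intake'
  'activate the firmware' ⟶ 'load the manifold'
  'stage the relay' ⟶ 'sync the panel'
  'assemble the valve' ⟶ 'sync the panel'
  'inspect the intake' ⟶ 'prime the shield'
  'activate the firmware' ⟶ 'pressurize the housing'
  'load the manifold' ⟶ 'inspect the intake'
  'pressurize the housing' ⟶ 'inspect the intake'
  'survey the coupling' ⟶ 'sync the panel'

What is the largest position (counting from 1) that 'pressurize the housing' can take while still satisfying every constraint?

The steps that are forced after 'pressurize the housing', directly or by a chain of constraints, are 'assemble the valve', 'index the harness', 'inspect the intake', 'sync the panel', 'prime the shield', 'survey the coupling'. That's 6 steps.
With 6 mandatory successors out of 12 steps total, the latest slot for 'pressurize the housing' is 12−6 = 6, and it's reachable by doing all non-successors before 'pressurize the housing'.

6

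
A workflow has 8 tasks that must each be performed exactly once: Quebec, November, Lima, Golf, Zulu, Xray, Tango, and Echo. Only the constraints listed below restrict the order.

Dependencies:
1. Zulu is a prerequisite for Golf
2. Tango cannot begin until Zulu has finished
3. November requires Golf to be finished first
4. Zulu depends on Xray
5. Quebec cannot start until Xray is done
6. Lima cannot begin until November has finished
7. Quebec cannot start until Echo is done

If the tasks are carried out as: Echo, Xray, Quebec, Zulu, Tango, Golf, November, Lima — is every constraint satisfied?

Going through the constraints one by one, each required predecessor appears earlier in the sequence than its dependent — e.g. Zulu (position 4) is before Golf (position 6), as required.

Yes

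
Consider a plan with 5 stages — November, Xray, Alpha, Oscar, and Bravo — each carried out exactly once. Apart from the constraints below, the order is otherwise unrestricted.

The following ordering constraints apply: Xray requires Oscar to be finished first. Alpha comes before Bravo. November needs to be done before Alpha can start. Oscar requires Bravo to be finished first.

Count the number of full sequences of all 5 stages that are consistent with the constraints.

1

November is the only stage with nothing required before it, so every ordering starts there.
Continuing from there, at each step only one stage has all its prerequisites placed, so the ordering is fully determined — there is exactly 1.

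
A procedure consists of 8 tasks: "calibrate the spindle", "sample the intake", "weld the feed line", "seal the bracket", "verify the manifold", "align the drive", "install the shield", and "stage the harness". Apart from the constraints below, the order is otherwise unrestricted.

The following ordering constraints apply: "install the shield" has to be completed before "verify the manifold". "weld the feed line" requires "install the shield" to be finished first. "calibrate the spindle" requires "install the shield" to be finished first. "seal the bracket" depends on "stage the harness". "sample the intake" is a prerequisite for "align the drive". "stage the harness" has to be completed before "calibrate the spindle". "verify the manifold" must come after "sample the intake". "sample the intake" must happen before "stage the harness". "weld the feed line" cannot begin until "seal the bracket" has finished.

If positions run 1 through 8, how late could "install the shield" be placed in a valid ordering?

5

Every task that must follow "install the shield" has to come after it. Tracing all chains starting from "install the shield", those tasks are: "calibrate the spindle", "weld the feed line", "verify the manifold" — 3 in total.
With 3 mandatory successors out of 8 tasks total, the latest slot for "install the shield" is 8−3 = 5, and it's reachable by doing all non-successors before "install the shield".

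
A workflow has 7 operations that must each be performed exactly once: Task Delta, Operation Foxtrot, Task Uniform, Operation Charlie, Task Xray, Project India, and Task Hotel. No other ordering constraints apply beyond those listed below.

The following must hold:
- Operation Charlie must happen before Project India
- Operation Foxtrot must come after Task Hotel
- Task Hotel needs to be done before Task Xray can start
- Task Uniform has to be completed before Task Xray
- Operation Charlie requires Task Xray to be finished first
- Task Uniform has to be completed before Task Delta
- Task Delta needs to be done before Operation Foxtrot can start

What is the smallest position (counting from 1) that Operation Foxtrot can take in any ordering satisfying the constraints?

Every operation that must precede Operation Foxtrot has to come before it. Tracing all chains that end at Operation Foxtrot, those operations are: Task Delta, Task Uniform, Task Hotel — 3 in total.
So at minimum 3 operations come before Operation Foxtrot, putting Operation Foxtrot no earlier than position 4. That position is achievable by scheduling exactly those predecessors first.

4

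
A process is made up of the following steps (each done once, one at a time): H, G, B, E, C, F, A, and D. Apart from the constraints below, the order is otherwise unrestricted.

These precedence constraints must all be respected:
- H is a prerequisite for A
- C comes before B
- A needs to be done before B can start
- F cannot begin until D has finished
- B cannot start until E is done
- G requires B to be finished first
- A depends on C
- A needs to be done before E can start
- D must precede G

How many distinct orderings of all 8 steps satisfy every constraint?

54

3 steps have no prerequisites (H, C, D), so any of them could come first.
Systematically extending each partial ordering one step at a time and counting, there are 54 complete orderings.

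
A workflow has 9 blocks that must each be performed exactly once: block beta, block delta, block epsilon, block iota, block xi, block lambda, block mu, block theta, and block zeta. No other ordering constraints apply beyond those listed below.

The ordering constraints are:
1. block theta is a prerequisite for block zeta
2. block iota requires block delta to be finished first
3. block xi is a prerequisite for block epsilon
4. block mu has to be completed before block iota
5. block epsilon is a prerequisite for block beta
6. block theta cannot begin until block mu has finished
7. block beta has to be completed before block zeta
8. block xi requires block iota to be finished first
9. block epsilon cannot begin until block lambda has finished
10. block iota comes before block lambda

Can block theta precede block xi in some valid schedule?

No chain of constraints runs from block xi to block theta, so block xi is not required to come first.
So a valid ordering placing block theta earlier than block xi exists.

Yes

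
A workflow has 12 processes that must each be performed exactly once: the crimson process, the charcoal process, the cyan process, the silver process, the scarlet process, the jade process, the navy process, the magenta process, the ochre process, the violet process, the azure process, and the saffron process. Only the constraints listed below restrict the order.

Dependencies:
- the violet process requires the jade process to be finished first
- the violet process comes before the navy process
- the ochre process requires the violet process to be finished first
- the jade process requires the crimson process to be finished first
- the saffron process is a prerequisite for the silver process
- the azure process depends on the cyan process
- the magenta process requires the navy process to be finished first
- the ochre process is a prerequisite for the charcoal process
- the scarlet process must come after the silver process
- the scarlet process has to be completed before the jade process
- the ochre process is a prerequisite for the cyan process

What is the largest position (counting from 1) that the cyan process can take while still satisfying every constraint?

11

The only process forced after the cyan process (directly or by a chain) is the azure process.
With 1 mandatory successor out of 12 processes total, the latest slot for the cyan process is 12−1 = 11, and it's reachable by doing all non-successors before the cyan process.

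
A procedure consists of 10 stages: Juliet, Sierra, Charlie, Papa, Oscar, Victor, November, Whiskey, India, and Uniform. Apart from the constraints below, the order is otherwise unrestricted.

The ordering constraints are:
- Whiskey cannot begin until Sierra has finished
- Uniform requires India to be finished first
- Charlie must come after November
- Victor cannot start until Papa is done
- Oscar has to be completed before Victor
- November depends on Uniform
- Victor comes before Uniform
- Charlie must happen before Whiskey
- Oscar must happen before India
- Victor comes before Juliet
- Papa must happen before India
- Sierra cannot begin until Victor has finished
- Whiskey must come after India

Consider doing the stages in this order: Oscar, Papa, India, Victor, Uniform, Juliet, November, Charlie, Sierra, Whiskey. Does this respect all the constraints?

Going through the constraints one by one, each required predecessor appears earlier in the sequence than its dependent — e.g. India (position 3) is before Whiskey (position 10), as required.

Yes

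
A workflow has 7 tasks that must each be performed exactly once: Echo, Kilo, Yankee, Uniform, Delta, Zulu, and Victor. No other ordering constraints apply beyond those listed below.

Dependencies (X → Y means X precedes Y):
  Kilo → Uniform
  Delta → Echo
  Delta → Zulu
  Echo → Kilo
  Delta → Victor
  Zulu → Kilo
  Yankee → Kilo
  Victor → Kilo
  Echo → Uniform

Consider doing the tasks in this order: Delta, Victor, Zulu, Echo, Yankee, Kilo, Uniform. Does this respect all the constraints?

Checking each listed constraint against this order: for instance, Victor is in position 2 and Kilo in position 6, so that constraint holds — and the remaining constraints check out the same way.

Yes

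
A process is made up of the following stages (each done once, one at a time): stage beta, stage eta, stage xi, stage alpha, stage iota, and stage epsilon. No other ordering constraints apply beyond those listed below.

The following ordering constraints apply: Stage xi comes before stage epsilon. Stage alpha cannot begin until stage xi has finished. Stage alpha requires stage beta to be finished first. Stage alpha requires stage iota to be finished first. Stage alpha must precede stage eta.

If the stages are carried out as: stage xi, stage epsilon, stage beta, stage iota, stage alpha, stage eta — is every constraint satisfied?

Yes

Every stated constraint is respected: stage xi sits at position 1, ahead of stage alpha at position 5, and each of the other listed pairs likewise has the predecessor earlier in the sequence.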